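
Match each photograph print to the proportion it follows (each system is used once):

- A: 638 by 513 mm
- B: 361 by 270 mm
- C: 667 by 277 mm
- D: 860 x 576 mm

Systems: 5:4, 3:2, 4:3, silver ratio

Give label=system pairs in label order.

A=5:4, B=4:3, C=silver ratio, D=3:2

A = 638/513 ≈ 1.244 → 5:4 (1.250)
B = 361/270 ≈ 1.337 → 4:3 (1.333)
C = 667/277 ≈ 2.408 → silver ratio (2.414)
D = 860/576 ≈ 1.493 → 3:2 (1.500)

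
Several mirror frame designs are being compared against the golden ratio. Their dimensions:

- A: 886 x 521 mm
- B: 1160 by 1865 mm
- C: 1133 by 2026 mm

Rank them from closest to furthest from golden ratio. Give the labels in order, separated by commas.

B, A, C

Ratios: A = 886 / 521 ≈ 1.701; B = 1865 / 1160 ≈ 1.608; C = 2026 / 1133 ≈ 1.788.
|Δ from 1.618|: A 0.083; B 0.010; C 0.170.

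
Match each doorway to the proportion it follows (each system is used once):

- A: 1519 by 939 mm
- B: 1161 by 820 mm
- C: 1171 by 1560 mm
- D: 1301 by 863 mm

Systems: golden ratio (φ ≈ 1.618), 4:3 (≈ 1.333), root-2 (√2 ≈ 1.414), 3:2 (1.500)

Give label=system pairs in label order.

A=golden ratio, B=root-2, C=4:3, D=3:2

A = 1519/939 ≈ 1.618 → golden ratio (1.618)
B = 1161/820 ≈ 1.416 → root-2 (1.414)
C = 1560/1171 ≈ 1.332 → 4:3 (1.333)
D = 1301/863 ≈ 1.508 → 3:2 (1.500)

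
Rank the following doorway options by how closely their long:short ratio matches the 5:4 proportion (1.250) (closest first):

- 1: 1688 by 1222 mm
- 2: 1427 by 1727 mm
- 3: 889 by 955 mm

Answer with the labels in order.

Ratios: 1 = 1688 / 1222 ≈ 1.381; 2 = 1727 / 1427 ≈ 1.210; 3 = 955 / 889 ≈ 1.074.
|Δ from 1.250|: 1 0.131; 2 0.040; 3 0.176.

2, 1, 3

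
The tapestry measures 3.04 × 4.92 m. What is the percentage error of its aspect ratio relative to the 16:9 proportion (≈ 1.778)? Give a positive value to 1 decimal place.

9.0%

Ratio = 4.92 / 3.04 ≈ 1.6184.
Ideal 16:9 ≈ 1.7778. |1.6184 − 1.7778| / 1.7778 ≈ 8.97% → 9.0%.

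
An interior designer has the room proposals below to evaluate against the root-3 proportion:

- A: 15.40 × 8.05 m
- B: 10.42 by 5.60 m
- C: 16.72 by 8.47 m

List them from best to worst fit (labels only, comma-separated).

B, A, C

A: 15.40/8.05 ≈ 1.913 → |1.913 − 1.732| = 0.181
B: 10.42/5.60 ≈ 1.861 → |1.861 − 1.732| = 0.129
C: 16.72/8.47 ≈ 1.974 → |1.974 − 1.732| = 0.242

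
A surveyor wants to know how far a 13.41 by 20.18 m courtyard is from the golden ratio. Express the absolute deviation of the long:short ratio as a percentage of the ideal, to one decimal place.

7.0%

Ratio = 20.18 / 13.41 ≈ 1.5048.
Ideal golden ratio ≈ 1.6180. |1.5048 − 1.6180| / 1.6180 ≈ 7.00% → 7.0%.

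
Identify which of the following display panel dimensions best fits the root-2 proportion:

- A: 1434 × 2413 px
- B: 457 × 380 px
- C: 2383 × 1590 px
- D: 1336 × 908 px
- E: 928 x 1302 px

E

Target root-2 ≈ 1.414.
A: 1.683 (Δ0.269)  B: 1.203 (Δ0.211)  C: 1.499 (Δ0.085)  D: 1.471 (Δ0.057)  E: 1.403 (Δ0.011)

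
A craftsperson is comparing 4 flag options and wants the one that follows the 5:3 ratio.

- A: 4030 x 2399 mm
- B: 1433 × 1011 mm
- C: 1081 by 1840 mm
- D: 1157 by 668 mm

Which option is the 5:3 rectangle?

A

Target 5:3 ≈ 1.667.
A: 1.680 (Δ0.013)  B: 1.417 (Δ0.250)  C: 1.702 (Δ0.035)  D: 1.732 (Δ0.065)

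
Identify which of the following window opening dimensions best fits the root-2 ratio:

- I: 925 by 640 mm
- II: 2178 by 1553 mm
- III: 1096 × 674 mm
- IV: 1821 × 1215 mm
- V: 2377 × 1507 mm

Ratios (long/short): I ≈ 1.445; II ≈ 1.402; III ≈ 1.626; IV ≈ 1.499; V ≈ 1.577.
root-2 ≈ 1.414; option II is nearest (Δ 0.012).

II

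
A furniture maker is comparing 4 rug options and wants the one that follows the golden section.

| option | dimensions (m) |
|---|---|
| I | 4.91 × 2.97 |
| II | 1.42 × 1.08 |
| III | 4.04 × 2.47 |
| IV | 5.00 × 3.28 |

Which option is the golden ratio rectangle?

III

Ratios (long/short): I ≈ 1.653; II ≈ 1.315; III ≈ 1.636; IV ≈ 1.524.
golden ratio ≈ 1.618; option III is nearest (Δ 0.018).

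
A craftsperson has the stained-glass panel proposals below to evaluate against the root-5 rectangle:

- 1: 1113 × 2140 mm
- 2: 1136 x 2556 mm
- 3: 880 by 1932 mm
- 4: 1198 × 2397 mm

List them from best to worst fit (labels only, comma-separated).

1: 2140/1113 ≈ 1.923 → |1.923 − 2.236| = 0.313
2: 2556/1136 ≈ 2.250 → |2.250 − 2.236| = 0.014
3: 1932/880 ≈ 2.195 → |2.195 − 2.236| = 0.041
4: 2397/1198 ≈ 2.001 → |2.001 − 2.236| = 0.235

2, 3, 4, 1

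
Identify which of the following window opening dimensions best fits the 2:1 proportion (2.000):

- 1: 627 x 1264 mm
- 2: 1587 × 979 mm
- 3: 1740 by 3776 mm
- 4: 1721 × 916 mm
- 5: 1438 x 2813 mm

1

Target 2:1 ≈ 2.000.
1: 2.016 (Δ0.016)  2: 1.621 (Δ0.379)  3: 2.170 (Δ0.170)  4: 1.879 (Δ0.121)  5: 1.956 (Δ0.044)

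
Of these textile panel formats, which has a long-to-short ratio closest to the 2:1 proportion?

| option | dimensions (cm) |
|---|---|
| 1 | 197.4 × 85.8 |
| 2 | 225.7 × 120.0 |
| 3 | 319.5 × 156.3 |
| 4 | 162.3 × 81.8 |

4

Ratios (long/short): 1 ≈ 2.301; 2 ≈ 1.881; 3 ≈ 2.044; 4 ≈ 1.984.
2:1 ≈ 2.000; option 4 is nearest (Δ 0.016).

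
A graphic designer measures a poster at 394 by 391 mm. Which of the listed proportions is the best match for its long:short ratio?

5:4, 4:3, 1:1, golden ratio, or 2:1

394/391 ≈ 1.008. Nearest candidates are 1:1 (1.000, off by 0.008) and 5:4 (1.250, off by 0.242).

1:1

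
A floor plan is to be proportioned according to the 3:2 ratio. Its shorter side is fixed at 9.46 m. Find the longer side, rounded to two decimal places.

14.19 m

3:2 = 1.50000.
Longer side = 9.46 × 1.50000 ≈ 14.1900 → 14.19 m.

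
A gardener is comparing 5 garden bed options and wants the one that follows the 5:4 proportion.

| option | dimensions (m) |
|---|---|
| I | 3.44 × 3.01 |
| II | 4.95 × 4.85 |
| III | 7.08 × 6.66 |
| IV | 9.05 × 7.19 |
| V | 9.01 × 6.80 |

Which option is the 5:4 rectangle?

Target 5:4 ≈ 1.250.
I: 1.143 (Δ0.107)  II: 1.021 (Δ0.229)  III: 1.063 (Δ0.187)  IV: 1.259 (Δ0.009)  V: 1.325 (Δ0.075)

IV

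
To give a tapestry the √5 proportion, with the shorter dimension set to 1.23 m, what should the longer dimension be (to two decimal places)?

2.75 m

root-5 ≈ 2.23607.
Longer side = 1.23 × 2.23607 ≈ 2.7504 → 2.75 m.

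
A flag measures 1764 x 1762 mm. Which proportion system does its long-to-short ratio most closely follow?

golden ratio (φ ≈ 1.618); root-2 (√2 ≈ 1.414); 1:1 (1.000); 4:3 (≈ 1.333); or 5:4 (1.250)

1764/1762 ≈ 1.001. Nearest candidates are 1:1 (1.000, off by 0.001) and 5:4 (1.250, off by 0.249).

1:1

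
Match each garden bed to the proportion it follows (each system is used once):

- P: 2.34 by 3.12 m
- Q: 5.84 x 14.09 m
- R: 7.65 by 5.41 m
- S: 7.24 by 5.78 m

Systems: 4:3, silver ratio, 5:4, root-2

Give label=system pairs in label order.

P=4:3, Q=silver ratio, R=root-2, S=5:4

Ratios: P ≈ 1.333; Q ≈ 2.413; R ≈ 1.414; S ≈ 1.253.
Targets: 4:3 ≈ 1.333; silver ratio ≈ 2.414; 5:4 ≈ 1.250; root-2 ≈ 1.414.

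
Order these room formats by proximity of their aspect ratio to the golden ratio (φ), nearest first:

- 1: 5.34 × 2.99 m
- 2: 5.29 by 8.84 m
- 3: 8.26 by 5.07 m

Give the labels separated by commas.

1: 5.34/2.99 ≈ 1.786 → |1.786 − 1.618| = 0.168
2: 8.84/5.29 ≈ 1.671 → |1.671 − 1.618| = 0.053
3: 8.26/5.07 ≈ 1.629 → |1.629 − 1.618| = 0.011

3, 2, 1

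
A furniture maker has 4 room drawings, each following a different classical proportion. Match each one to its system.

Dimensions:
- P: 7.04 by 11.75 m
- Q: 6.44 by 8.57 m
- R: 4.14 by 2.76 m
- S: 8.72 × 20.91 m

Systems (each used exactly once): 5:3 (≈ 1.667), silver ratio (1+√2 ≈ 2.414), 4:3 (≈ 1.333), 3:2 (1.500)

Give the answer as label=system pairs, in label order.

P=5:3, Q=4:3, R=3:2, S=silver ratio

Ratios: P ≈ 1.669; Q ≈ 1.331; R ≈ 1.500; S ≈ 2.398.
Targets: 5:3 ≈ 1.667; silver ratio ≈ 2.414; 4:3 ≈ 1.333; 3:2 ≈ 1.500.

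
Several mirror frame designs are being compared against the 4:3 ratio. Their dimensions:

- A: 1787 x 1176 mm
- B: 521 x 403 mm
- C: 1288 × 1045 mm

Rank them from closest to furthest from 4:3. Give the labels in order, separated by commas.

Ratios: A = 1787 / 1176 ≈ 1.520; B = 521 / 403 ≈ 1.293; C = 1288 / 1045 ≈ 1.233.
|Δ from 1.333|: A 0.187; B 0.040; C 0.100.

B, C, A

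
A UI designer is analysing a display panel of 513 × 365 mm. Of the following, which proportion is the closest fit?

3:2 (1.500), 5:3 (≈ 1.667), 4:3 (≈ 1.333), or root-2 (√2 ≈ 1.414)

root-2

Ratio = 513 / 365 ≈ 1.405.
Distances: 3:2 1.500 (Δ 0.095); 5:3 1.667 (Δ 0.262); 4:3 1.333 (Δ 0.072); root-2 1.414 (Δ 0.009).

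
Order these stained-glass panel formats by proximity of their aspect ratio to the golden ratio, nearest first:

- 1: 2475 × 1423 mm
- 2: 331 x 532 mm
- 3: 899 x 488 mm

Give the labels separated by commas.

2, 1, 3

Ratios: 1 = 2475 / 1423 ≈ 1.739; 2 = 532 / 331 ≈ 1.607; 3 = 899 / 488 ≈ 1.842.
|Δ from 1.618|: 1 0.121; 2 0.011; 3 0.224.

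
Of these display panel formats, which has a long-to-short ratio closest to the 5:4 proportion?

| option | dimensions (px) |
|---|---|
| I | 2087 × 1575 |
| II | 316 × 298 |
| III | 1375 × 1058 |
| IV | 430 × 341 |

Target 5:4 ≈ 1.250.
I: 1.325 (Δ0.075)  II: 1.060 (Δ0.190)  III: 1.300 (Δ0.050)  IV: 1.261 (Δ0.011)

IV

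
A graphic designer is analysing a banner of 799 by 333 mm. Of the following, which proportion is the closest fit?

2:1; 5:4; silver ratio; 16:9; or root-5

silver ratio

Ratio = 799 / 333 ≈ 2.399.
Distances: 2:1 2.000 (Δ 0.399); 5:4 1.250 (Δ 1.149); silver ratio 2.414 (Δ 0.015); 16:9 1.778 (Δ 0.621); root-5 2.236 (Δ 0.163).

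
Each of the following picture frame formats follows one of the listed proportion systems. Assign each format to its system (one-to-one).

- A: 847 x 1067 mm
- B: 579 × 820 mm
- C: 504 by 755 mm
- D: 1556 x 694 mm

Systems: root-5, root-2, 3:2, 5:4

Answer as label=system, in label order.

Ratios: A ≈ 1.260; B ≈ 1.416; C ≈ 1.498; D ≈ 2.242.
Targets: root-5 ≈ 2.236; root-2 ≈ 1.414; 3:2 ≈ 1.500; 5:4 ≈ 1.250.

A=5:4, B=root-2, C=3:2, D=root-5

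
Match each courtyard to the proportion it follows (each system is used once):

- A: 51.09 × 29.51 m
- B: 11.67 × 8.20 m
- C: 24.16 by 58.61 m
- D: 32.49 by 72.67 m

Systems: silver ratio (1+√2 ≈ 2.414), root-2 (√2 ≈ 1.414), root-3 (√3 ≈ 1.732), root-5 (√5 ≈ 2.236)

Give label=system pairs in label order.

A=root-3, B=root-2, C=silver ratio, D=root-5

A = 51.09/29.51 ≈ 1.731 → root-3 (1.732)
B = 11.67/8.20 ≈ 1.423 → root-2 (1.414)
C = 58.61/24.16 ≈ 2.426 → silver ratio (2.414)
D = 72.67/32.49 ≈ 2.237 → root-5 (2.236)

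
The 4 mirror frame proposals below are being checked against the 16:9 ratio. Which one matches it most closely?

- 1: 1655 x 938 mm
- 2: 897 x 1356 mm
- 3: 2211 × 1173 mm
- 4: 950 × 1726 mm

1

Ratios (long/short): 1 ≈ 1.764; 2 ≈ 1.512; 3 ≈ 1.885; 4 ≈ 1.817.
16:9 ≈ 1.778; option 1 is nearest (Δ 0.014).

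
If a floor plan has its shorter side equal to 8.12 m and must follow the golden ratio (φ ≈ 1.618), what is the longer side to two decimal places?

13.14 m

golden ratio ≈ 1.61803.
Longer side = 8.12 × 1.61803 ≈ 13.1384 → 13.14 m.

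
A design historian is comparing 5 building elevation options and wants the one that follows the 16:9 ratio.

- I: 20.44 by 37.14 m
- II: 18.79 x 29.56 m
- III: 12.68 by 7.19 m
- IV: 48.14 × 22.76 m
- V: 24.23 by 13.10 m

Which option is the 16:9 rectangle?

Target 16:9 ≈ 1.778.
I: 1.817 (Δ0.039)  II: 1.573 (Δ0.205)  III: 1.764 (Δ0.014)  IV: 2.115 (Δ0.337)  V: 1.850 (Δ0.072)

III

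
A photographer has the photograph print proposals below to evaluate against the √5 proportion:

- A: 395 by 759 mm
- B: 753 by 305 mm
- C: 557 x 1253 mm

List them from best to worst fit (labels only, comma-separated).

C, B, A

A: 759/395 ≈ 1.922 → |1.922 − 2.236| = 0.314
B: 753/305 ≈ 2.469 → |2.469 − 2.236| = 0.233
C: 1253/557 ≈ 2.250 → |2.250 − 2.236| = 0.014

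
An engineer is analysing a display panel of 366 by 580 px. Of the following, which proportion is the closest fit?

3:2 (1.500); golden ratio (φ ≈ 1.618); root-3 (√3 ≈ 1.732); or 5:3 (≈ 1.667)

golden ratio

580/366 ≈ 1.585. Nearest candidates are golden ratio (1.618, off by 0.033) and 5:3 (1.667, off by 0.082).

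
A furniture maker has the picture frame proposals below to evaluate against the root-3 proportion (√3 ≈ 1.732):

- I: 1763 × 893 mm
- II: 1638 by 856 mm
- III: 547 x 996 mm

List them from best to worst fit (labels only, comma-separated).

III, II, I

I: 1763/893 ≈ 1.974 → |1.974 − 1.732| = 0.242
II: 1638/856 ≈ 1.914 → |1.914 − 1.732| = 0.182
III: 996/547 ≈ 1.821 → |1.821 − 1.732| = 0.089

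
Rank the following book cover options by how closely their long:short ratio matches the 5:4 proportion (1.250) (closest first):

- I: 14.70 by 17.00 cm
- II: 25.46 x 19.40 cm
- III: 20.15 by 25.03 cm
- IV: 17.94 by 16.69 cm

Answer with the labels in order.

Ratios: I = 17.00 / 14.70 ≈ 1.156; II = 25.46 / 19.40 ≈ 1.312; III = 25.03 / 20.15 ≈ 1.242; IV = 17.94 / 16.69 ≈ 1.075.
|Δ from 1.250|: I 0.094; II 0.062; III 0.008; IV 0.175.

III, II, I, IV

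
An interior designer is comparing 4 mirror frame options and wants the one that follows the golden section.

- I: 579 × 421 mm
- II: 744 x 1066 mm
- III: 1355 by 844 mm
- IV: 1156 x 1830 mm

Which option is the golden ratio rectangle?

III

Ratios (long/short): I ≈ 1.375; II ≈ 1.433; III ≈ 1.605; IV ≈ 1.583.
golden ratio ≈ 1.618; option III is nearest (Δ 0.013).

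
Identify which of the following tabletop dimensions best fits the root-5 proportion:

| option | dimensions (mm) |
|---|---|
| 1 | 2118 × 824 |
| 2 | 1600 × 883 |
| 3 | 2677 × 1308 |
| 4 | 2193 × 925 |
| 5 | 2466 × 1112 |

5

Target root-5 ≈ 2.236.
1: 2.570 (Δ0.334)  2: 1.812 (Δ0.424)  3: 2.047 (Δ0.189)  4: 2.371 (Δ0.135)  5: 2.218 (Δ0.018)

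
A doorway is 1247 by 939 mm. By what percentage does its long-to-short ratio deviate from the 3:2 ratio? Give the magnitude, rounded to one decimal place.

Ratio = 1247 / 939 ≈ 1.3280.
Ideal 3:2 = 1.5000. |1.3280 − 1.5000| / 1.5000 ≈ 11.47% → 11.5%.

11.5%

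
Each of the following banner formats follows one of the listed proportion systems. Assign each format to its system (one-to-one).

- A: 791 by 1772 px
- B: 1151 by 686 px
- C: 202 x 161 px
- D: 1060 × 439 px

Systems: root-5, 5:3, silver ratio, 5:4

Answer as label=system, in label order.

A = 1772/791 ≈ 2.240 → root-5 (2.236)
B = 1151/686 ≈ 1.678 → 5:3 (1.667)
C = 202/161 ≈ 1.255 → 5:4 (1.250)
D = 1060/439 ≈ 2.415 → silver ratio (2.414)

A=root-5, B=5:3, C=5:4, D=silver ratio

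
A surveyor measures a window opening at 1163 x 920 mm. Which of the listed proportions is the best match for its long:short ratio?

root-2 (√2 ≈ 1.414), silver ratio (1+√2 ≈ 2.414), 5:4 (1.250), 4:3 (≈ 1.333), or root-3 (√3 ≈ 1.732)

5:4

Ratio = 1163 / 920 ≈ 1.264.
Distances: root-2 1.414 (Δ 0.150); silver ratio 2.414 (Δ 1.150); 5:4 1.250 (Δ 0.014); 4:3 1.333 (Δ 0.069); root-3 1.732 (Δ 0.468).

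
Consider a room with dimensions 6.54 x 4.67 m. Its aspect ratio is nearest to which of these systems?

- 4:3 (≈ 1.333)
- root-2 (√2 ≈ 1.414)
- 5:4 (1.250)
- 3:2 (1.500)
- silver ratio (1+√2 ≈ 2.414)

Ratio = 6.54 / 4.67 ≈ 1.400.
Distances: 4:3 1.333 (Δ 0.067); root-2 1.414 (Δ 0.014); 5:4 1.250 (Δ 0.150); 3:2 1.500 (Δ 0.100); silver ratio 2.414 (Δ 1.014).

root-2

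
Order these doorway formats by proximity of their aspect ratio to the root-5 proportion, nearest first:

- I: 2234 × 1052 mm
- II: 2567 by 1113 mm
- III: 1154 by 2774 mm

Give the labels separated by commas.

I: 2234/1052 ≈ 2.124 → |2.124 − 2.236| = 0.112
II: 2567/1113 ≈ 2.306 → |2.306 − 2.236| = 0.070
III: 2774/1154 ≈ 2.404 → |2.404 − 2.236| = 0.168

II, I, III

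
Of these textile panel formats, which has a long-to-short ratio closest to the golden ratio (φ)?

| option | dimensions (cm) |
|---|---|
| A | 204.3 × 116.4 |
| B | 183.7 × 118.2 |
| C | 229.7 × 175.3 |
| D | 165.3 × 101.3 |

D

Target golden ratio ≈ 1.618.
A: 1.755 (Δ0.137)  B: 1.554 (Δ0.064)  C: 1.310 (Δ0.308)  D: 1.632 (Δ0.014)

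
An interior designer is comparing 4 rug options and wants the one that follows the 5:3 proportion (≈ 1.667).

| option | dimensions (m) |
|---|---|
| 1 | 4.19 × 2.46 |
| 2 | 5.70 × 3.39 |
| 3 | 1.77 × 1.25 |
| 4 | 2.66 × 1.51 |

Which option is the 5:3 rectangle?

2

Target 5:3 ≈ 1.667.
1: 1.703 (Δ0.036)  2: 1.681 (Δ0.014)  3: 1.416 (Δ0.251)  4: 1.762 (Δ0.095)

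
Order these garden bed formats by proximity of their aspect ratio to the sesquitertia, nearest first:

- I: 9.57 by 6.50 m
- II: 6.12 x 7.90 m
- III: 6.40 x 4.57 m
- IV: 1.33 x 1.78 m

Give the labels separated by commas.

IV, II, III, I

I: 9.57/6.50 ≈ 1.472 → |1.472 − 1.333| = 0.139
II: 7.90/6.12 ≈ 1.291 → |1.291 − 1.333| = 0.042
III: 6.40/4.57 ≈ 1.400 → |1.400 − 1.333| = 0.067
IV: 1.78/1.33 ≈ 1.338 → |1.338 − 1.333| = 0.005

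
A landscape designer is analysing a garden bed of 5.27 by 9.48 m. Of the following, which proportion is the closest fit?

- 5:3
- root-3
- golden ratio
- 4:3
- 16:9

9.48/5.27 ≈ 1.799. Nearest candidates are 16:9 (1.778, off by 0.021) and root-3 (1.732, off by 0.067).

16:9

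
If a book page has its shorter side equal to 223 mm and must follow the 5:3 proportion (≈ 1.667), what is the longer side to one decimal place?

371.7 mm

5:3 ≈ 1.66667.
Longer side = 223 × 1.66667 ≈ 371.667 → 371.7 mm.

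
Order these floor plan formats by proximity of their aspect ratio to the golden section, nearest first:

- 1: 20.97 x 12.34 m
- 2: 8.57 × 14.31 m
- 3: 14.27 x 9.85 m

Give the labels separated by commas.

1: 20.97/12.34 ≈ 1.699 → |1.699 − 1.618| = 0.081
2: 14.31/8.57 ≈ 1.670 → |1.670 − 1.618| = 0.052
3: 14.27/9.85 ≈ 1.449 → |1.449 − 1.618| = 0.169

2, 1, 3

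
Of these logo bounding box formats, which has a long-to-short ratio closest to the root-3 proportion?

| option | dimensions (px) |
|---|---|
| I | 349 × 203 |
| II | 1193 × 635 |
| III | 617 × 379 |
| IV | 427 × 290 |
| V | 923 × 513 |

Ratios (long/short): I ≈ 1.719; II ≈ 1.879; III ≈ 1.628; IV ≈ 1.472; V ≈ 1.799.
root-3 ≈ 1.732; option I is nearest (Δ 0.013).

I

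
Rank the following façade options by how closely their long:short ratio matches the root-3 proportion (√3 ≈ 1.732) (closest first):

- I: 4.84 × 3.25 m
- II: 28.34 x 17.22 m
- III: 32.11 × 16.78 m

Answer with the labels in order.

II, III, I

I: 4.84/3.25 ≈ 1.489 → |1.489 − 1.732| = 0.243
II: 28.34/17.22 ≈ 1.646 → |1.646 − 1.732| = 0.086
III: 32.11/16.78 ≈ 1.914 → |1.914 − 1.732| = 0.182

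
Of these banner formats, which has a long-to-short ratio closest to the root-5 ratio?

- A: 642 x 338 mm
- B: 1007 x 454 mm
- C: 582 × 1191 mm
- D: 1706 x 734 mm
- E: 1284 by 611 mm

Ratios (long/short): A ≈ 1.899; B ≈ 2.218; C ≈ 2.046; D ≈ 2.324; E ≈ 2.101.
root-5 ≈ 2.236; option B is nearest (Δ 0.018).

B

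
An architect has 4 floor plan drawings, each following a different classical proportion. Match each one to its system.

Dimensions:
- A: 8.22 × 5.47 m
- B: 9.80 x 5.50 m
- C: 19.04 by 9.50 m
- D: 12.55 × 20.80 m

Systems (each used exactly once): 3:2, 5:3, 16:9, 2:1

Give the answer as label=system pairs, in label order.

A = 8.22/5.47 ≈ 1.503 → 3:2 (1.500)
B = 9.80/5.50 ≈ 1.782 → 16:9 (1.778)
C = 19.04/9.50 ≈ 2.004 → 2:1 (2.000)
D = 20.80/12.55 ≈ 1.657 → 5:3 (1.667)

A=3:2, B=16:9, C=2:1, D=5:3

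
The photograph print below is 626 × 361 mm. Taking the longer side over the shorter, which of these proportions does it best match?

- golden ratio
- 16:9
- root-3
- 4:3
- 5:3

root-3

626/361 ≈ 1.734. Nearest candidates are root-3 (1.732, off by 0.002) and 16:9 (1.778, off by 0.044).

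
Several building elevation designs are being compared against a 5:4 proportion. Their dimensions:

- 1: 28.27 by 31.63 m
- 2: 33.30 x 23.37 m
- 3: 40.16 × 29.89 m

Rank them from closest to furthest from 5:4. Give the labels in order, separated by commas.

3, 1, 2

1: 31.63/28.27 ≈ 1.119 → |1.119 − 1.250| = 0.131
2: 33.30/23.37 ≈ 1.425 → |1.425 − 1.250| = 0.175
3: 40.16/29.89 ≈ 1.344 → |1.344 − 1.250| = 0.094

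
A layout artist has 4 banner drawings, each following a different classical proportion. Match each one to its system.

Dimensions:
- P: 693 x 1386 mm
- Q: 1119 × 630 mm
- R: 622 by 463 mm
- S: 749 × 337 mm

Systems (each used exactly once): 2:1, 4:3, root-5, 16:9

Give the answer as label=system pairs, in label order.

P=2:1, Q=16:9, R=4:3, S=root-5

Ratios: P ≈ 2.000; Q ≈ 1.776; R ≈ 1.343; S ≈ 2.223.
Targets: 2:1 ≈ 2.000; 4:3 ≈ 1.333; root-5 ≈ 2.236; 16:9 ≈ 1.778.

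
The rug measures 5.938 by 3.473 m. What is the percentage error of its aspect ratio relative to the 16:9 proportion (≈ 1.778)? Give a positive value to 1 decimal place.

Ratio = 5.938 / 3.473 ≈ 1.7098.
Ideal 16:9 ≈ 1.7778. |1.7098 − 1.7778| / 1.7778 ≈ 3.82% → 3.8%.

3.8%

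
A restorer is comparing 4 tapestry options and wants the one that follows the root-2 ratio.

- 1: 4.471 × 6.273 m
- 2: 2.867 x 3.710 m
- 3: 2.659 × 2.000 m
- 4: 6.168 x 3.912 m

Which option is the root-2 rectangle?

1

Target root-2 ≈ 1.414.
1: 1.403 (Δ0.011)  2: 1.294 (Δ0.120)  3: 1.329 (Δ0.085)  4: 1.577 (Δ0.163)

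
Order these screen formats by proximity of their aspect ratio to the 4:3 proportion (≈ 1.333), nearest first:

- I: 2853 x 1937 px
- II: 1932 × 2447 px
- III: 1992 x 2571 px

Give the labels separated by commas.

III, II, I

I: 2853/1937 ≈ 1.473 → |1.473 − 1.333| = 0.140
II: 2447/1932 ≈ 1.267 → |1.267 − 1.333| = 0.066
III: 2571/1992 ≈ 1.291 → |1.291 − 1.333| = 0.042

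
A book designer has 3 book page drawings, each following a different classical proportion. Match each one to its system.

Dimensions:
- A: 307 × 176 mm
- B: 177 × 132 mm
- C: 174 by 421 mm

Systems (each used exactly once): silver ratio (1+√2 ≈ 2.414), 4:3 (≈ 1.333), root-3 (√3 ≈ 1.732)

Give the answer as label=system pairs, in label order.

Ratios: A ≈ 1.744; B ≈ 1.341; C ≈ 2.420.
Targets: silver ratio ≈ 2.414; 4:3 ≈ 1.333; root-3 ≈ 1.732.

A=root-3, B=4:3, C=silver ratio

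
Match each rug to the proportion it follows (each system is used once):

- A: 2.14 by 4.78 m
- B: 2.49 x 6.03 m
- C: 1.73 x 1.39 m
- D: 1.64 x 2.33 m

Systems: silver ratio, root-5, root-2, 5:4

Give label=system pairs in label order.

A=root-5, B=silver ratio, C=5:4, D=root-2

A = 4.78/2.14 ≈ 2.234 → root-5 (2.236)
B = 6.03/2.49 ≈ 2.422 → silver ratio (2.414)
C = 1.73/1.39 ≈ 1.245 → 5:4 (1.250)
D = 2.33/1.64 ≈ 1.421 → root-2 (1.414)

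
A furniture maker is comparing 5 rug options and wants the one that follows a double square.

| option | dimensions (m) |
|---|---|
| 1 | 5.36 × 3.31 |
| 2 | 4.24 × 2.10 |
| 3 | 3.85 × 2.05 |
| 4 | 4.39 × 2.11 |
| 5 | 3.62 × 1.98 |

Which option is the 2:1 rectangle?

2

Target 2:1 ≈ 2.000.
1: 1.619 (Δ0.381)  2: 2.019 (Δ0.019)  3: 1.878 (Δ0.122)  4: 2.081 (Δ0.081)  5: 1.828 (Δ0.172)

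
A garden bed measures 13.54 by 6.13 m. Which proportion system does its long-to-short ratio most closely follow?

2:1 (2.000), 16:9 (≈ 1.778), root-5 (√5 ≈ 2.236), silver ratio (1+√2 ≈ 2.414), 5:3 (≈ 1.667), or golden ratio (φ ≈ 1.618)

root-5

13.54/6.13 ≈ 2.209. Nearest candidates are root-5 (2.236, off by 0.027) and silver ratio (2.414, off by 0.205).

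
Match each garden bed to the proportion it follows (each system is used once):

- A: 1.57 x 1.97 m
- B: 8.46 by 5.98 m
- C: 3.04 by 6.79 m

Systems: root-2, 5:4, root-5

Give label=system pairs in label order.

Ratios: A ≈ 1.255; B ≈ 1.415; C ≈ 2.234.
Targets: root-2 ≈ 1.414; 5:4 ≈ 1.250; root-5 ≈ 2.236.

A=5:4, B=root-2, C=root-5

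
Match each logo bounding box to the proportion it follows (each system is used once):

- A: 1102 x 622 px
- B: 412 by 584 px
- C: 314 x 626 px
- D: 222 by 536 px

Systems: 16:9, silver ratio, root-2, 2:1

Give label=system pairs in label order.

Ratios: A ≈ 1.772; B ≈ 1.417; C ≈ 1.994; D ≈ 2.414.
Targets: 16:9 ≈ 1.778; silver ratio ≈ 2.414; root-2 ≈ 1.414; 2:1 ≈ 2.000.

A=16:9, B=root-2, C=2:1, D=silver ratio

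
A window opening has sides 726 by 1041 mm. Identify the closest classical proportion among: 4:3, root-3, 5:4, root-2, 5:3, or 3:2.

root-2

Ratio = 1041 / 726 ≈ 1.434.
Distances: 4:3 1.333 (Δ 0.101); root-3 1.732 (Δ 0.298); 5:4 1.250 (Δ 0.184); root-2 1.414 (Δ 0.020); 5:3 1.667 (Δ 0.233); 3:2 1.500 (Δ 0.066).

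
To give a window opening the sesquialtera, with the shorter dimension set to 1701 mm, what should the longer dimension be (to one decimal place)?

2551.5 mm

3:2 = 1.50000.
Longer side = 1701 × 1.50000 ≈ 2551.500 → 2551.5 mm.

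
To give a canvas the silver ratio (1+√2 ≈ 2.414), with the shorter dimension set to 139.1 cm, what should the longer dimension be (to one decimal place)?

335.8 cm

silver ratio ≈ 2.41421.
Longer side = 139.1 × 2.41421 ≈ 335.817 → 335.8 cm.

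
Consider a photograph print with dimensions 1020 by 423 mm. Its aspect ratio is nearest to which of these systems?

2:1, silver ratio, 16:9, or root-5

Ratio = 1020 / 423 ≈ 2.411.
Distances: 2:1 2.000 (Δ 0.411); silver ratio 2.414 (Δ 0.003); 16:9 1.778 (Δ 0.633); root-5 2.236 (Δ 0.175).

silver ratio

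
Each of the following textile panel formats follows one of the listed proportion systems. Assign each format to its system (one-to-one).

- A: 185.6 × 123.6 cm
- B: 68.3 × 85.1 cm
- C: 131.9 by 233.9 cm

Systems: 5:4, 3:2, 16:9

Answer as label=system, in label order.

A=3:2, B=5:4, C=16:9

A = 185.6/123.6 ≈ 1.502 → 3:2 (1.500)
B = 85.1/68.3 ≈ 1.246 → 5:4 (1.250)
C = 233.9/131.9 ≈ 1.773 → 16:9 (1.778)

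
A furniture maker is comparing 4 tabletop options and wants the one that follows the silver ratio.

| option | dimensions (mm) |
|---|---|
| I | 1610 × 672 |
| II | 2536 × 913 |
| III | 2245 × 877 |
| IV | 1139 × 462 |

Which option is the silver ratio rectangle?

I

Target silver ratio ≈ 2.414.
I: 2.396 (Δ0.018)  II: 2.778 (Δ0.364)  III: 2.560 (Δ0.146)  IV: 2.465 (Δ0.051)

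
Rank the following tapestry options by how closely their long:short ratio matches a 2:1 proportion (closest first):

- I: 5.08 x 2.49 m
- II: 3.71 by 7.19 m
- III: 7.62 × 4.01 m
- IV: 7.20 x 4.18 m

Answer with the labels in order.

I, II, III, IV

I: 5.08/2.49 ≈ 2.040 → |2.040 − 2.000| = 0.040
II: 7.19/3.71 ≈ 1.938 → |1.938 − 2.000| = 0.062
III: 7.62/4.01 ≈ 1.900 → |1.900 − 2.000| = 0.100
IV: 7.20/4.18 ≈ 1.722 → |1.722 − 2.000| = 0.278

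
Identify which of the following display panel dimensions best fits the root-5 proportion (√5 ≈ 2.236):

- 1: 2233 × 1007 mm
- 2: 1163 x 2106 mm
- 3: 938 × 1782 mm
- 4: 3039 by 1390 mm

1

Ratios (long/short): 1 ≈ 2.217; 2 ≈ 1.811; 3 ≈ 1.900; 4 ≈ 2.186.
root-5 ≈ 2.236; option 1 is nearest (Δ 0.019).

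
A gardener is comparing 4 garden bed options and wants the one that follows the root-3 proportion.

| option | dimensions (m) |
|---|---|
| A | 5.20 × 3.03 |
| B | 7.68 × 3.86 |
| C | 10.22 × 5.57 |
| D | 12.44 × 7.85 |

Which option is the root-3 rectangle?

A

Target root-3 ≈ 1.732.
A: 1.716 (Δ0.016)  B: 1.990 (Δ0.258)  C: 1.835 (Δ0.103)  D: 1.585 (Δ0.147)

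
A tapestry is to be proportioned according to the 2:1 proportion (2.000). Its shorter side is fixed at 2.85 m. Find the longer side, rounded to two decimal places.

5.70 m

2:1 = 2.00000.
Longer side = 2.85 × 2.00000 ≈ 5.7000 → 5.70 m.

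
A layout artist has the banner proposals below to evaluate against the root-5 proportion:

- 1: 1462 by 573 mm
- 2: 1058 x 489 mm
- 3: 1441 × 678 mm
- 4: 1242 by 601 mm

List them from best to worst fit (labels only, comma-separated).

1: 1462/573 ≈ 2.551 → |2.551 − 2.236| = 0.315
2: 1058/489 ≈ 2.164 → |2.164 − 2.236| = 0.072
3: 1441/678 ≈ 2.125 → |2.125 − 2.236| = 0.111
4: 1242/601 ≈ 2.067 → |2.067 − 2.236| = 0.169

2, 3, 4, 1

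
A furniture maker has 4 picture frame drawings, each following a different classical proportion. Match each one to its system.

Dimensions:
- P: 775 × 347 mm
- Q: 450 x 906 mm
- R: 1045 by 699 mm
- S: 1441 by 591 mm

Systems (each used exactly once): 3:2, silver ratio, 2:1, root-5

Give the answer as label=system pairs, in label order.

Ratios: P ≈ 2.233; Q ≈ 2.013; R ≈ 1.495; S ≈ 2.438.
Targets: 3:2 ≈ 1.500; silver ratio ≈ 2.414; 2:1 ≈ 2.000; root-5 ≈ 2.236.

P=root-5, Q=2:1, R=3:2, S=silver ratio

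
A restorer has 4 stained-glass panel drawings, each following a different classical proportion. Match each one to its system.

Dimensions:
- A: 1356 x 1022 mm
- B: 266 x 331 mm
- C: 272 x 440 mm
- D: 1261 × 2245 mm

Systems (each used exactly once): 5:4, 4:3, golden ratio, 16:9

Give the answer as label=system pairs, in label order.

A = 1356/1022 ≈ 1.327 → 4:3 (1.333)
B = 331/266 ≈ 1.244 → 5:4 (1.250)
C = 440/272 ≈ 1.618 → golden ratio (1.618)
D = 2245/1261 ≈ 1.780 → 16:9 (1.778)

A=4:3, B=5:4, C=golden ratio, D=16:9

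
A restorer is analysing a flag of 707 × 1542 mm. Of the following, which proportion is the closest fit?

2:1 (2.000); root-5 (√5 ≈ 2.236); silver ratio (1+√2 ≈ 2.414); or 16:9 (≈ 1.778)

root-5

Ratio = 1542 / 707 ≈ 2.181.
Distances: 2:1 2.000 (Δ 0.181); root-5 2.236 (Δ 0.055); silver ratio 2.414 (Δ 0.233); 16:9 1.778 (Δ 0.403).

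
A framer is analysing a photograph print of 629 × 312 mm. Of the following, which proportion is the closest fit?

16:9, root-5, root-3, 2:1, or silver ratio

2:1

Ratio = 629 / 312 ≈ 2.016.
Distances: 16:9 1.778 (Δ 0.238); root-5 2.236 (Δ 0.220); root-3 1.732 (Δ 0.284); 2:1 2.000 (Δ 0.016); silver ratio 2.414 (Δ 0.398).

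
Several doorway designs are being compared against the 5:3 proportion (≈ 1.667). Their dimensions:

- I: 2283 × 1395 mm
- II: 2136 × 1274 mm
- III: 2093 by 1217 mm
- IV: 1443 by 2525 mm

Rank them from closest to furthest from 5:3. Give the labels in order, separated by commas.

II, I, III, IV

I: 2283/1395 ≈ 1.637 → |1.637 − 1.667| = 0.030
II: 2136/1274 ≈ 1.677 → |1.677 − 1.667| = 0.010
III: 2093/1217 ≈ 1.720 → |1.720 − 1.667| = 0.053
IV: 2525/1443 ≈ 1.750 → |1.750 − 1.667| = 0.083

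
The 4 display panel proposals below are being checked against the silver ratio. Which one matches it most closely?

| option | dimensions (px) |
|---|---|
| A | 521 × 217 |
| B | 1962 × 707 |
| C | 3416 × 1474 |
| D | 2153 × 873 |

Target silver ratio ≈ 2.414.
A: 2.401 (Δ0.013)  B: 2.775 (Δ0.361)  C: 2.318 (Δ0.096)  D: 2.466 (Δ0.052)

A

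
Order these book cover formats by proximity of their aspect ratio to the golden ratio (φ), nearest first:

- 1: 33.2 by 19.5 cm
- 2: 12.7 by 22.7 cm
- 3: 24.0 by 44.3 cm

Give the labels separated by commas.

1, 2, 3

1: 33.2/19.5 ≈ 1.703 → |1.703 − 1.618| = 0.085
2: 22.7/12.7 ≈ 1.787 → |1.787 − 1.618| = 0.169
3: 44.3/24.0 ≈ 1.846 → |1.846 − 1.618| = 0.228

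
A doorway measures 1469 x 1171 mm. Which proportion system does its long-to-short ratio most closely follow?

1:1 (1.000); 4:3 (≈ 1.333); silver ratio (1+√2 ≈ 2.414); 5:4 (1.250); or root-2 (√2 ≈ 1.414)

1469/1171 ≈ 1.254. Nearest candidates are 5:4 (1.250, off by 0.004) and 4:3 (1.333, off by 0.079).

5:4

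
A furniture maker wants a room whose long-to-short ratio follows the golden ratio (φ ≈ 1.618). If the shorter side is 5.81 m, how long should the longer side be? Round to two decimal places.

golden ratio ≈ 1.61803.
Longer side = 5.81 × 1.61803 ≈ 9.4008 → 9.40 m.

9.40 m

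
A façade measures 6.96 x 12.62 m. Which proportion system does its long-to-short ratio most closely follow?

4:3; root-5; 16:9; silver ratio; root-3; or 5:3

16:9

12.62/6.96 ≈ 1.813. Nearest candidates are 16:9 (1.778, off by 0.035) and root-3 (1.732, off by 0.081).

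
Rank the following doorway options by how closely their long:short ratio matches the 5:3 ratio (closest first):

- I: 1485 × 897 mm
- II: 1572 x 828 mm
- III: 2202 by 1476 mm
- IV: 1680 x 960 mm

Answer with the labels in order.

Ratios: I = 1485 / 897 ≈ 1.656; II = 1572 / 828 ≈ 1.899; III = 2202 / 1476 ≈ 1.492; IV = 1680 / 960 ≈ 1.750.
|Δ from 1.667|: I 0.011; II 0.232; III 0.175; IV 0.083.

I, IV, III, II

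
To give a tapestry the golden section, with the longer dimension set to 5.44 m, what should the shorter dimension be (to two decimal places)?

3.36 m

golden ratio ≈ 1.61803.
Shorter side = 5.44 ÷ 1.61803 ≈ 3.3621 → 3.36 m.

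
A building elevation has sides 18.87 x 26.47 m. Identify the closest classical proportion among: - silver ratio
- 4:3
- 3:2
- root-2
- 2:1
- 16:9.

root-2

26.47/18.87 ≈ 1.403. Nearest candidates are root-2 (1.414, off by 0.011) and 4:3 (1.333, off by 0.070).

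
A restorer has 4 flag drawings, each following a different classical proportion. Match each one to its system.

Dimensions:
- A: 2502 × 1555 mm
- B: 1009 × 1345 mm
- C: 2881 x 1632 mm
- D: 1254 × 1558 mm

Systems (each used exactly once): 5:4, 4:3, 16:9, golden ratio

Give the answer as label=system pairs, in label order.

A=golden ratio, B=4:3, C=16:9, D=5:4

Ratios: A ≈ 1.609; B ≈ 1.333; C ≈ 1.765; D ≈ 1.242.
Targets: 5:4 ≈ 1.250; 4:3 ≈ 1.333; 16:9 ≈ 1.778; golden ratio ≈ 1.618.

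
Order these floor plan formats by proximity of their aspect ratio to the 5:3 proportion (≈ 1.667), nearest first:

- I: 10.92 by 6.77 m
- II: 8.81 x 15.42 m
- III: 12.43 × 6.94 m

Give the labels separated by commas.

I, II, III

I: 10.92/6.77 ≈ 1.613 → |1.613 − 1.667| = 0.054
II: 15.42/8.81 ≈ 1.750 → |1.750 − 1.667| = 0.083
III: 12.43/6.94 ≈ 1.791 → |1.791 − 1.667| = 0.124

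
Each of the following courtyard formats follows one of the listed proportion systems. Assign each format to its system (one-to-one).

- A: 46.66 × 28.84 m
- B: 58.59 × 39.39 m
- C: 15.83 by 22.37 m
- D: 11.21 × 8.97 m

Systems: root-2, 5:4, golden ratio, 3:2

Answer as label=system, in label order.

A=golden ratio, B=3:2, C=root-2, D=5:4

Ratios: A ≈ 1.618; B ≈ 1.487; C ≈ 1.413; D ≈ 1.250.
Targets: root-2 ≈ 1.414; 5:4 ≈ 1.250; golden ratio ≈ 1.618; 3:2 ≈ 1.500.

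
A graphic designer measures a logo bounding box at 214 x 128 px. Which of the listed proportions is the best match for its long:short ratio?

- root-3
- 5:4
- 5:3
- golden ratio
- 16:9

5:3

Ratio = 214 / 128 ≈ 1.672.
Distances: root-3 1.732 (Δ 0.060); 5:4 1.250 (Δ 0.422); 5:3 1.667 (Δ 0.005); golden ratio 1.618 (Δ 0.054); 16:9 1.778 (Δ 0.106).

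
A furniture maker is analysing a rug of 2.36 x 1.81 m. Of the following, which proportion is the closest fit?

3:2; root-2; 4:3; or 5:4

4:3

2.36/1.81 ≈ 1.304. Nearest candidates are 4:3 (1.333, off by 0.029) and 5:4 (1.250, off by 0.054).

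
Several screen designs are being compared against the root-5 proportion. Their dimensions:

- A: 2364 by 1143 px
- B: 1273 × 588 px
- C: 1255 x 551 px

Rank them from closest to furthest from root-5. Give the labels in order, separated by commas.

Ratios: A = 2364 / 1143 ≈ 2.068; B = 1273 / 588 ≈ 2.165; C = 1255 / 551 ≈ 2.278.
|Δ from 2.236|: A 0.168; B 0.071; C 0.042.

C, B, A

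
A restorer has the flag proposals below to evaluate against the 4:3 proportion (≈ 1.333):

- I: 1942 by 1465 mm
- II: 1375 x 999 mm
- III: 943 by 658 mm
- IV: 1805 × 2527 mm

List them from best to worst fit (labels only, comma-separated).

I, II, IV, III

Ratios: I = 1942 / 1465 ≈ 1.326; II = 1375 / 999 ≈ 1.376; III = 943 / 658 ≈ 1.433; IV = 2527 / 1805 ≈ 1.400.
|Δ from 1.333|: I 0.007; II 0.043; III 0.100; IV 0.067.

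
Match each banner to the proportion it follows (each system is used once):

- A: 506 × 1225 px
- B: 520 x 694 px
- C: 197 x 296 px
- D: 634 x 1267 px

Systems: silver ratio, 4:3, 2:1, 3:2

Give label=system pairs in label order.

A=silver ratio, B=4:3, C=3:2, D=2:1

A = 1225/506 ≈ 2.421 → silver ratio (2.414)
B = 694/520 ≈ 1.335 → 4:3 (1.333)
C = 296/197 ≈ 1.503 → 3:2 (1.500)
D = 1267/634 ≈ 1.998 → 2:1 (2.000)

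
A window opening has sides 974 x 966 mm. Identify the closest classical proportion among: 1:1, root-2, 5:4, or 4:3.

974/966 ≈ 1.008. Nearest candidates are 1:1 (1.000, off by 0.008) and 5:4 (1.250, off by 0.242).

1:1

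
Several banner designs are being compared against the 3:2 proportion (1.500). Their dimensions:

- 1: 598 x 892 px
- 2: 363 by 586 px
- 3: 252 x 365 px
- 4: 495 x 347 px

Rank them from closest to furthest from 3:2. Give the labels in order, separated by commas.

1, 3, 4, 2

Ratios: 1 = 892 / 598 ≈ 1.492; 2 = 586 / 363 ≈ 1.614; 3 = 365 / 252 ≈ 1.448; 4 = 495 / 347 ≈ 1.427.
|Δ from 1.500|: 1 0.008; 2 0.114; 3 0.052; 4 0.073.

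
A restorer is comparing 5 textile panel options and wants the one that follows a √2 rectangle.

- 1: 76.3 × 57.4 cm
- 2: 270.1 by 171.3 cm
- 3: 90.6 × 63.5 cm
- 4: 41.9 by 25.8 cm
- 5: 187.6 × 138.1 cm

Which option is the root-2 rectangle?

3

Target root-2 ≈ 1.414.
1: 1.329 (Δ0.085)  2: 1.577 (Δ0.163)  3: 1.427 (Δ0.013)  4: 1.624 (Δ0.210)  5: 1.358 (Δ0.056)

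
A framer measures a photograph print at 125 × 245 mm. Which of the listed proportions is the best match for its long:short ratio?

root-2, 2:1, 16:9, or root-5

245/125 ≈ 1.960. Nearest candidates are 2:1 (2.000, off by 0.040) and 16:9 (1.778, off by 0.182).

2:1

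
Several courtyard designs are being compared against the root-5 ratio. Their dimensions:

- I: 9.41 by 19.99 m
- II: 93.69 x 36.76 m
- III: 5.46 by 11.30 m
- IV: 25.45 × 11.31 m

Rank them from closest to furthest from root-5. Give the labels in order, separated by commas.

IV, I, III, II

Ratios: I = 19.99 / 9.41 ≈ 2.124; II = 93.69 / 36.76 ≈ 2.549; III = 11.30 / 5.46 ≈ 2.070; IV = 25.45 / 11.31 ≈ 2.250.
|Δ from 2.236|: I 0.112; II 0.313; III 0.166; IV 0.014.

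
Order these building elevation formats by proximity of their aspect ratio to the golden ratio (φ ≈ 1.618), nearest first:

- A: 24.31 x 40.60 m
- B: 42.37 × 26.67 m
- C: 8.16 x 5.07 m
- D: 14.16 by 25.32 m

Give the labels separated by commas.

A: 40.60/24.31 ≈ 1.670 → |1.670 − 1.618| = 0.052
B: 42.37/26.67 ≈ 1.589 → |1.589 − 1.618| = 0.029
C: 8.16/5.07 ≈ 1.609 → |1.609 − 1.618| = 0.009
D: 25.32/14.16 ≈ 1.788 → |1.788 − 1.618| = 0.170

C, B, A, D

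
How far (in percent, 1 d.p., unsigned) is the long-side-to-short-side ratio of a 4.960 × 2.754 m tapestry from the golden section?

Ratio = 4.960 / 2.754 ≈ 1.8010.
Ideal golden ratio ≈ 1.6180. |1.8010 − 1.6180| / 1.6180 ≈ 11.31% → 11.3%.

11.3%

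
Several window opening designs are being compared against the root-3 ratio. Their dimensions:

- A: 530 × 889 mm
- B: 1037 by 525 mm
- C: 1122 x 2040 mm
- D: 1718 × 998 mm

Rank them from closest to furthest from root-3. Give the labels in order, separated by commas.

Ratios: A = 889 / 530 ≈ 1.677; B = 1037 / 525 ≈ 1.975; C = 2040 / 1122 ≈ 1.818; D = 1718 / 998 ≈ 1.721.
|Δ from 1.732|: A 0.055; B 0.243; C 0.086; D 0.011.

D, A, C, B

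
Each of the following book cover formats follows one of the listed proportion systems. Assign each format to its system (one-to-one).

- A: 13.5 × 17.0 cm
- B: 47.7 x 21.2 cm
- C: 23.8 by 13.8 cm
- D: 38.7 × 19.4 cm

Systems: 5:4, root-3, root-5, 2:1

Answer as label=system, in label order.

A=5:4, B=root-5, C=root-3, D=2:1

Ratios: A ≈ 1.259; B ≈ 2.250; C ≈ 1.725; D ≈ 1.995.
Targets: 5:4 ≈ 1.250; root-3 ≈ 1.732; root-5 ≈ 2.236; 2:1 ≈ 2.000.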